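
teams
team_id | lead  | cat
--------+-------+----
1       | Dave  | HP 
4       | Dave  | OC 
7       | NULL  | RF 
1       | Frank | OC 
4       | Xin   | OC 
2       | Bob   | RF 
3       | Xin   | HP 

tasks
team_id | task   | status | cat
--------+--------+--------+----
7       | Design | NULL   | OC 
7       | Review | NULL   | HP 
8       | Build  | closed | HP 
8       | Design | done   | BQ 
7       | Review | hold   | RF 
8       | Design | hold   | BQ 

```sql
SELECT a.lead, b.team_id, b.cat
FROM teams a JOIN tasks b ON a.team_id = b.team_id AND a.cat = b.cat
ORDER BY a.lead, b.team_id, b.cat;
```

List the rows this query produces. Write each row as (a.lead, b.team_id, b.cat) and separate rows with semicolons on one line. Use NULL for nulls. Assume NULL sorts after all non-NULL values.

INNER JOIN keeps only pairs where the ON condition holds.
Matching on a.team_id = b.team_id AND a.cat = b.cat.
- a (team_id=1, cat=HP) has no partner → excluded.
- a (team_id=4, cat=OC) has no partner → excluded.
- a (team_id=7, cat=RF) pairs with 1 row(s) of b.
- a (team_id=1, cat=OC) has no partner → excluded.
- a (team_id=4, cat=OC) has no partner → excluded.
- a (team_id=2, cat=RF) has no partner → excluded.
- a (team_id=3, cat=HP) has no partner → excluded.
After projecting and ordering:
a.lead | b.team_id | b.cat
NULL | 7 | RF

(NULL, 7, RF)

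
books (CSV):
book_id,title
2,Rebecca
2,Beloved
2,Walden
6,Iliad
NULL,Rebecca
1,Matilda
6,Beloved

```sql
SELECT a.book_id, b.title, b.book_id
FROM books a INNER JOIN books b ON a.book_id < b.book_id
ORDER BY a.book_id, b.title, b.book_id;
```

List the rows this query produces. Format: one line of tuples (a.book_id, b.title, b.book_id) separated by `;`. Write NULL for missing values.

(1, Beloved, 2); (1, Beloved, 6); (1, Iliad, 6); (1, Rebecca, 2); (1, Walden, 2); (2, Beloved, 6); (2, Beloved, 6); (2, Beloved, 6); (2, Iliad, 6); (2, Iliad, 6); (2, Iliad, 6)

INNER JOIN keeps only pairs where the ON condition holds.
Matching on a.book_id < b.book_id. A NULL in a compared column never satisfies the condition.
Matched pairs: 11.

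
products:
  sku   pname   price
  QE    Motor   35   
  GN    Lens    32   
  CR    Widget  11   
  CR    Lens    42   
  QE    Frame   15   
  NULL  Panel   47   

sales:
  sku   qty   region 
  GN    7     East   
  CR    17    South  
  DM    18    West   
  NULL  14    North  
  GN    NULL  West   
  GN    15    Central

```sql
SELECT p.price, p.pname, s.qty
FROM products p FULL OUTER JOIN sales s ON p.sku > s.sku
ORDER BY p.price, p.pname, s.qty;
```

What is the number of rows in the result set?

16

FULL OUTER JOIN keeps every row from both sides; unmatched rows get NULL for the other side's columns.
Matching on p.sku > s.sku. A NULL in a compared column never satisfies the condition.
- sku=QE: 5 matching s row(s), so 5 row(s) emitted.
- sku=GN: 2 matching s row(s), so 2 row(s) emitted.
- sku=CR: no s row matches, row kept with s columns NULL.
- sku=CR: no s row matches, row kept with s columns NULL.
- sku=QE: 5 matching s row(s), so 5 row(s) emitted.
- sku=NULL: no s row matches, row kept with s columns NULL.
- 1 s row(s) had no p match → kept, p columns NULL.
Total: 12 matched + 4 padded = 16 rows.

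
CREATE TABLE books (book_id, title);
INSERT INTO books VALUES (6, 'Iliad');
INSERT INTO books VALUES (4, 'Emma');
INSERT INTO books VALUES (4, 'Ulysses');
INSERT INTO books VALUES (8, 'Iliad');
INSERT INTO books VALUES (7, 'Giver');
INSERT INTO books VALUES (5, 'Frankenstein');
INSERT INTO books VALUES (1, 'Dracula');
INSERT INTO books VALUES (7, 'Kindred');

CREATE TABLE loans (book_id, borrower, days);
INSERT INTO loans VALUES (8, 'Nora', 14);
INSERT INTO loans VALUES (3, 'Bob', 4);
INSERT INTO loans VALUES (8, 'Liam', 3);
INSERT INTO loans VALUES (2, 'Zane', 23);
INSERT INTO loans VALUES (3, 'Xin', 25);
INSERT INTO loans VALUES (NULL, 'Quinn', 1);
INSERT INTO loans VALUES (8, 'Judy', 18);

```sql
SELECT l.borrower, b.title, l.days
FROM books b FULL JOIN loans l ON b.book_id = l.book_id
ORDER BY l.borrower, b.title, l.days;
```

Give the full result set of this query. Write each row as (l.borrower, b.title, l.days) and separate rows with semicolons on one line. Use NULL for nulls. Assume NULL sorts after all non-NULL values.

FULL OUTER JOIN keeps every row from both sides; unmatched rows get NULL for the other side's columns.
Matching on b.book_id = l.book_id. A NULL in a compared column never satisfies the condition.
Matched pairs: 3; unmatched b rows kept: 7; unmatched l rows kept: 4.

(Bob, NULL, 4); (Judy, Iliad, 18); (Liam, Iliad, 3); (Nora, Iliad, 14); (Quinn, NULL, 1); (Xin, NULL, 25); (Zane, NULL, 23); (NULL, Dracula, NULL); (NULL, Emma, NULL); (NULL, Frankenstein, NULL); (NULL, Giver, NULL); (NULL, Iliad, NULL); (NULL, Kindred, NULL); (NULL, Ulysses, NULL)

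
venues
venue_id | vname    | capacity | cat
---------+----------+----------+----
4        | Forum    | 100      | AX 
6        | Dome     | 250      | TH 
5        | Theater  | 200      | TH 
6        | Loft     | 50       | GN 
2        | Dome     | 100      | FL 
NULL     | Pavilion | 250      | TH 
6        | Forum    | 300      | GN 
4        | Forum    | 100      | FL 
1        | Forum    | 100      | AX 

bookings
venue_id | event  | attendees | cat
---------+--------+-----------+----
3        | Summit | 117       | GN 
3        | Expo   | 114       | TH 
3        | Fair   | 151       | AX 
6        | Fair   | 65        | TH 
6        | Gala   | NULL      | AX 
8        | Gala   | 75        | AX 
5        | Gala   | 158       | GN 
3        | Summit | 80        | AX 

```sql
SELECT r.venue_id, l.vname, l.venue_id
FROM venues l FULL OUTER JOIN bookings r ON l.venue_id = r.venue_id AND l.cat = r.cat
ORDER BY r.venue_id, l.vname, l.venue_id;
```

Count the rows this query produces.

16

FULL OUTER JOIN keeps every row from both sides; unmatched rows get NULL for the other side's columns.
Matching on l.venue_id = r.venue_id AND l.cat = r.cat. A NULL in a compared column never satisfies the condition.
- l (venue_id=4, cat=AX) has no partner → padded with NULL.
- l (venue_id=6, cat=TH) pairs with 1 row(s) of r.
- l (venue_id=5, cat=TH) has no partner → padded with NULL.
- l (venue_id=6, cat=GN) has no partner → padded with NULL.
- l (venue_id=2, cat=FL) has no partner → padded with NULL.
- l (venue_id=NULL, cat=TH) has no partner → padded with NULL.
- l (venue_id=6, cat=GN) has no partner → padded with NULL.
- l (venue_id=4, cat=FL) has no partner → padded with NULL.
- l (venue_id=1, cat=AX) has no partner → padded with NULL.
- 7 r row(s) had no l match → kept, l columns NULL.
Total: 1 matched + 15 padded = 16 rows.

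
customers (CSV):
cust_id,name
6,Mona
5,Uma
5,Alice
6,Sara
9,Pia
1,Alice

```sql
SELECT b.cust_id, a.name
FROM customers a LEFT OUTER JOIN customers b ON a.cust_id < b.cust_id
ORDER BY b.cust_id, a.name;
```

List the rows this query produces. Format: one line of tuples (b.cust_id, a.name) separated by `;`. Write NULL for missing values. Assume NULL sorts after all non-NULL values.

LEFT JOIN keeps every row from `customers a`; unmatched rows get NULL for `customers b`'s columns.
Matching on a.cust_id < b.cust_id.
Matched pairs: 13; unmatched a rows kept: 1.

(5, Alice); (5, Alice); (6, Alice); (6, Alice); (6, Alice); (6, Alice); (6, Uma); (6, Uma); (9, Alice); (9, Alice); (9, Mona); (9, Sara); (9, Uma); (NULL, Pia)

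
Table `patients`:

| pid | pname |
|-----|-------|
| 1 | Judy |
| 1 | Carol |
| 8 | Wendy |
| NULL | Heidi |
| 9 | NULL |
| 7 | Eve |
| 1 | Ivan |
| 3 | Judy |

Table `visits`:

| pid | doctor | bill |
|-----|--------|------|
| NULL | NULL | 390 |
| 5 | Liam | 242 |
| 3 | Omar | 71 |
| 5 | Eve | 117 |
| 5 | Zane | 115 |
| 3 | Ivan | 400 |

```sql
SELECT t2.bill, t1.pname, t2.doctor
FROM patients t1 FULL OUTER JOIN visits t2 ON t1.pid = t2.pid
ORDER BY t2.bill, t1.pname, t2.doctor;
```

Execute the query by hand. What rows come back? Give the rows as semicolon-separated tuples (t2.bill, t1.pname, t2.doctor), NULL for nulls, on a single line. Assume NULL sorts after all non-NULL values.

(71, Judy, Omar); (115, NULL, Zane); (117, NULL, Eve); (242, NULL, Liam); (390, NULL, NULL); (400, Judy, Ivan); (NULL, Carol, NULL); (NULL, Eve, NULL); (NULL, Heidi, NULL); (NULL, Ivan, NULL); (NULL, Judy, NULL); (NULL, Wendy, NULL); (NULL, NULL, NULL)

FULL OUTER JOIN keeps every row from both sides; unmatched rows get NULL for the other side's columns.
Matching on t1.pid = t2.pid. A NULL in a compared column never satisfies the condition.
Matched pairs: 2; unmatched t1 rows kept: 7; unmatched t2 rows kept: 4.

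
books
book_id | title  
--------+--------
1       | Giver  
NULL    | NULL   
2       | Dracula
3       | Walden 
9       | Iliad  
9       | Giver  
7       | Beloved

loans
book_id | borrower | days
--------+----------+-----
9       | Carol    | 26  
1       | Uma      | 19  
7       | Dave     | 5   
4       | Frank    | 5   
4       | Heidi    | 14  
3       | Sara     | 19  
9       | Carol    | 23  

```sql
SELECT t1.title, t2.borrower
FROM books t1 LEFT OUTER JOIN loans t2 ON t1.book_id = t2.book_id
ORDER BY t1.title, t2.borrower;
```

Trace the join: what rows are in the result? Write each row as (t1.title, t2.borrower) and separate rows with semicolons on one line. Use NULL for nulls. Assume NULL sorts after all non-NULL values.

(Beloved, Dave); (Dracula, NULL); (Giver, Carol); (Giver, Carol); (Giver, Uma); (Iliad, Carol); (Iliad, Carol); (Walden, Sara); (NULL, NULL)

LEFT JOIN keeps every row from `books`; unmatched rows get NULL for `loans`'s columns.
Matching on t1.book_id = t2.book_id. A NULL in a compared column never satisfies the condition.
- book_id=1: 1 matching t2 row(s), so 1 row(s) emitted.
- book_id=NULL: no t2 row matches, row kept with t2 columns NULL.
- book_id=2: no t2 row matches, row kept with t2 columns NULL.
- book_id=3: 1 matching t2 row(s), so 1 row(s) emitted.
- book_id=9: 2 matching t2 row(s), so 2 row(s) emitted.
- book_id=9: 2 matching t2 row(s), so 2 row(s) emitted.
- book_id=7: 1 matching t2 row(s), so 1 row(s) emitted.
After projecting and ordering:
t1.title | t2.borrower
Beloved | Dave
Dracula | NULL
Giver | Carol
Giver | Carol
Giver | Uma
Iliad | Carol
Iliad | Carol
Walden | Sara
NULL | NULL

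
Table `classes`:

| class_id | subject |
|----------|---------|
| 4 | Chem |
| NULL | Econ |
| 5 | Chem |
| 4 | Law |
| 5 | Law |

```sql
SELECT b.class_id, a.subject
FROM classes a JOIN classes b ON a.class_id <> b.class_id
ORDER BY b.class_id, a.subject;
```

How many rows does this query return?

INNER JOIN keeps only pairs where the ON condition holds.
Matching on a.class_id <> b.class_id. A NULL in a compared column never satisfies the condition.
Matched pairs: 8.
Total: 8 rows.

8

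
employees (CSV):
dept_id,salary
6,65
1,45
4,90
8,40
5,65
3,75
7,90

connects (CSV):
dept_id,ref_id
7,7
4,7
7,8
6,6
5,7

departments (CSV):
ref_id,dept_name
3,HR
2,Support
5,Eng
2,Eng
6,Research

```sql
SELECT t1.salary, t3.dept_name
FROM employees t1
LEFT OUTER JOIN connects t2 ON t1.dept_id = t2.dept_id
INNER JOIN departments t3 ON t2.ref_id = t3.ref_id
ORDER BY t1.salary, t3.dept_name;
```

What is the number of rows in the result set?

1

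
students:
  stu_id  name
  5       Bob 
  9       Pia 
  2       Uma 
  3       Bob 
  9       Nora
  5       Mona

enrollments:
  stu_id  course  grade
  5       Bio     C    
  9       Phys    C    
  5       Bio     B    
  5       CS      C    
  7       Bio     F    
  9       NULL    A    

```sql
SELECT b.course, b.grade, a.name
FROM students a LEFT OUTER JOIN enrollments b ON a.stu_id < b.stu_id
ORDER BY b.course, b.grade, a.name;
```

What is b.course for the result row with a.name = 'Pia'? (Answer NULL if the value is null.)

NULL

LEFT JOIN keeps every row from `students`; unmatched rows get NULL for `enrollments`'s columns.
Matching on a.stu_id < b.stu_id.
Matched pairs: 18; unmatched a rows kept: 2.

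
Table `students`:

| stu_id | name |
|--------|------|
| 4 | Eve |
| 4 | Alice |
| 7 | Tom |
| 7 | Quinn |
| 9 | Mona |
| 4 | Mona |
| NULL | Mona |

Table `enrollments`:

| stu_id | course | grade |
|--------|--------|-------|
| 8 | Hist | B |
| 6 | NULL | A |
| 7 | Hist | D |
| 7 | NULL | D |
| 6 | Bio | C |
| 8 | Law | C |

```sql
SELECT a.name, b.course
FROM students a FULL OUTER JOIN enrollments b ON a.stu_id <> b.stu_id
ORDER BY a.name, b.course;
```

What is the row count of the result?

33

FULL OUTER JOIN keeps every row from both sides; unmatched rows get NULL for the other side's columns.
Matching on a.stu_id <> b.stu_id. A NULL in a compared column never satisfies the condition.
- a row (stu_id=4): matches 6 b row(s) → 6 output row(s).
- a row (stu_id=4): matches 6 b row(s) → 6 output row(s).
- a row (stu_id=7): matches 4 b row(s) → 4 output row(s).
- a row (stu_id=7): matches 4 b row(s) → 4 output row(s).
- a row (stu_id=9): matches 6 b row(s) → 6 output row(s).
- a row (stu_id=4): matches 6 b row(s) → 6 output row(s).
- a row (stu_id=NULL): no match → kept, b columns NULL.
Total: 32 matched + 1 padded = 33 rows.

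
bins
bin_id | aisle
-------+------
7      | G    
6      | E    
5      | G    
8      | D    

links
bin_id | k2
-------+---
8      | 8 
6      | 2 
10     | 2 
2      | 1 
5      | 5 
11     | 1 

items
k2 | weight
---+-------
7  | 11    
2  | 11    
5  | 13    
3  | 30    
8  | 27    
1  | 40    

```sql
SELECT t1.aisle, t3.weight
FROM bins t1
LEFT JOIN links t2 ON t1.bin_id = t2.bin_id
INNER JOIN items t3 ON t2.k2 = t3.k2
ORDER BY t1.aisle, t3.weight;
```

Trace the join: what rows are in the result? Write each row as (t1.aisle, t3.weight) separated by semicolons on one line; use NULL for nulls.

(D, 27); (E, 11); (G, 13)

Step 1 — t1 LEFT JOIN t2 on bin_id → 4 row(s).
Then INNER JOIN `items t3` on k2: keep only rows whose t2.k2 appears in t3.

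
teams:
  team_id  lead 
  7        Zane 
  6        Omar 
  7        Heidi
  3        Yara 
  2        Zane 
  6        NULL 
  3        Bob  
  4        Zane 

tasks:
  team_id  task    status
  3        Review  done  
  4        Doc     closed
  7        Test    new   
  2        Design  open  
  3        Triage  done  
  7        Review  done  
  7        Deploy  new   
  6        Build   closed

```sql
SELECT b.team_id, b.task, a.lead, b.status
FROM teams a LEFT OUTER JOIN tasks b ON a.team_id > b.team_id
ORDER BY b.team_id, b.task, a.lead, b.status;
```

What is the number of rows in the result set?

LEFT JOIN keeps every row from `teams`; unmatched rows get NULL for `tasks`'s columns.
Matching on a.team_id > b.team_id.
- team_id=7: 5 matching b row(s), so 5 row(s) emitted.
- team_id=6: 4 matching b row(s), so 4 row(s) emitted.
- team_id=7: 5 matching b row(s), so 5 row(s) emitted.
- team_id=3: 1 matching b row(s), so 1 row(s) emitted.
- team_id=2: no b row matches, row kept with b columns NULL.
- team_id=6: 4 matching b row(s), so 4 row(s) emitted.
- team_id=3: 1 matching b row(s), so 1 row(s) emitted.
- team_id=4: 3 matching b row(s), so 3 row(s) emitted.
Total: 23 matched + 1 padded = 24 rows.

24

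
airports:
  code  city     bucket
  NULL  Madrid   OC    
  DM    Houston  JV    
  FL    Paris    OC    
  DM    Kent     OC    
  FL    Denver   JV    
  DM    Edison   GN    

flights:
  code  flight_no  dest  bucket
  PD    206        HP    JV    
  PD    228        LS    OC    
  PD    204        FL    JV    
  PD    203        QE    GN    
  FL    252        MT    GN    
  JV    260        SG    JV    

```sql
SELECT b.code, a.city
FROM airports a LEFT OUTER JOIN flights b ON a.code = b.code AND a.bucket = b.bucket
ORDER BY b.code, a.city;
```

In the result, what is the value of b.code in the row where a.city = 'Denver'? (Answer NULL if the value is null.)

LEFT JOIN keeps every row from `airports`; unmatched rows get NULL for `flights`'s columns.
Matching on a.code = b.code AND a.bucket = b.bucket. A NULL in a compared column never satisfies the condition.
- code=NULL, bucket=OC: no b row matches, row kept with b columns NULL.
- code=DM, bucket=JV: no b row matches, row kept with b columns NULL.
- code=FL, bucket=OC: no b row matches, row kept with b columns NULL.
- code=DM, bucket=OC: no b row matches, row kept with b columns NULL.
- code=FL, bucket=JV: no b row matches, row kept with b columns NULL.
- code=DM, bucket=GN: no b row matches, row kept with b columns NULL.

NULL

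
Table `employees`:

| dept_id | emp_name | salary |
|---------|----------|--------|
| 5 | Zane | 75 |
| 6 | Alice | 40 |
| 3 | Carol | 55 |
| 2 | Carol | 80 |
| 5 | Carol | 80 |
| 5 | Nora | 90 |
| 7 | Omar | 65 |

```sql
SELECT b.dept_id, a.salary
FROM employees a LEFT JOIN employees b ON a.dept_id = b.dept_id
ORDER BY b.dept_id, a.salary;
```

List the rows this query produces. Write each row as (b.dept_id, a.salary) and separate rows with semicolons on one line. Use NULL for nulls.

(2, 80); (3, 55); (5, 75); (5, 75); (5, 75); (5, 80); (5, 80); (5, 80); (5, 90); (5, 90); (5, 90); (6, 40); (7, 65)

LEFT JOIN keeps every row from `employees a`; unmatched rows get NULL for `employees b`'s columns.
Matching on a.dept_id = b.dept_id.
Matched pairs: 13; unmatched a rows kept: 0.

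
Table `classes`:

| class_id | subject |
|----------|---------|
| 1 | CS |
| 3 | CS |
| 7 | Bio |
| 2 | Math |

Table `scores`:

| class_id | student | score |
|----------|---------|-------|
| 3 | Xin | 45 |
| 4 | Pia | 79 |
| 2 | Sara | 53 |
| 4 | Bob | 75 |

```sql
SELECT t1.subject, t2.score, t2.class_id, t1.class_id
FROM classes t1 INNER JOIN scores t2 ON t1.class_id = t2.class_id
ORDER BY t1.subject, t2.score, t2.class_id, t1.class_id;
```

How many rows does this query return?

INNER JOIN keeps only pairs where the ON condition holds.
Matching on t1.class_id = t2.class_id.
- t1[0] class_id=1 → no match; dropped.
- t1[1] class_id=3 → 1 match(es) in t2 → 1 row(s).
- t1[2] class_id=7 → no match; dropped.
- t1[3] class_id=2 → 1 match(es) in t2 → 1 row(s).
Total: 2 rows.

2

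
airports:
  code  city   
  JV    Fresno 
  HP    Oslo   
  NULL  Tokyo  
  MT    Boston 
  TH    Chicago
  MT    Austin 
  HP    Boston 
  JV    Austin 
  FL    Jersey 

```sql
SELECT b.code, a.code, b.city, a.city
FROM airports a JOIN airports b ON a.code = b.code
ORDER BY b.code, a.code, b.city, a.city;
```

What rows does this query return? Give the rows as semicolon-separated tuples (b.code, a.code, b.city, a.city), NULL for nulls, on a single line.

INNER JOIN keeps only pairs where the ON condition holds.
Matching on a.code = b.code. A NULL in a compared column never satisfies the condition.
- a row (code=JV): matches 2 b row(s) → 2 output row(s).
- a row (code=HP): matches 2 b row(s) → 2 output row(s).
- a row (code=NULL): no match → dropped.
- a row (code=MT): matches 2 b row(s) → 2 output row(s).
- a row (code=TH): matches 1 b row(s) → 1 output row(s).
- a row (code=MT): matches 2 b row(s) → 2 output row(s).
- a row (code=HP): matches 2 b row(s) → 2 output row(s).
- a row (code=JV): matches 2 b row(s) → 2 output row(s).
- a row (code=FL): matches 1 b row(s) → 1 output row(s).

(FL, FL, Jersey, Jersey); (HP, HP, Boston, Boston); (HP, HP, Boston, Oslo); (HP, HP, Oslo, Boston); (HP, HP, Oslo, Oslo); (JV, JV, Austin, Austin); (JV, JV, Austin, Fresno); (JV, JV, Fresno, Austin); (JV, JV, Fresno, Fresno); (MT, MT, Austin, Austin); (MT, MT, Austin, Boston); (MT, MT, Boston, Austin); (MT, MT, Boston, Boston); (TH, TH, Chicago, Chicago)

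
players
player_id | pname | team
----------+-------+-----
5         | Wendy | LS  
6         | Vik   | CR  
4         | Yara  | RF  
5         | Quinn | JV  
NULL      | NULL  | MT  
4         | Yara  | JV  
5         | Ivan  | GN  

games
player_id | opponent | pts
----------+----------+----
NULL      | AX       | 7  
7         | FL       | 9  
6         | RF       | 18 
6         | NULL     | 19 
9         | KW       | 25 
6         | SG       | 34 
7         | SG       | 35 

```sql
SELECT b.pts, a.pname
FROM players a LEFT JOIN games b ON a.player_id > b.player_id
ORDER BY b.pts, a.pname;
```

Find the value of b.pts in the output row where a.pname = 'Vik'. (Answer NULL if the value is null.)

NULL

LEFT JOIN keeps every row from `players`; unmatched rows get NULL for `games`'s columns.
Matching on a.player_id > b.player_id. A NULL in a compared column never satisfies the condition.
Matched pairs: 0; unmatched a rows kept: 7.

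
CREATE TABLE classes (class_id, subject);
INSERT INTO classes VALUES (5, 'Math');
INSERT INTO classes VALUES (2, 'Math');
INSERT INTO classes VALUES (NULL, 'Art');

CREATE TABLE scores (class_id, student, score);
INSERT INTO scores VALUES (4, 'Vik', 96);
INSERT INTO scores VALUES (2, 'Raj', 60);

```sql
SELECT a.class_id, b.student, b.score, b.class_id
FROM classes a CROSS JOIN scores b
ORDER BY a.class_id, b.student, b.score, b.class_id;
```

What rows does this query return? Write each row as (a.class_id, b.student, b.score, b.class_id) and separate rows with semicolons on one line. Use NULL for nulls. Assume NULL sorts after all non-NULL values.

(2, Raj, 60, 2); (2, Vik, 96, 4); (5, Raj, 60, 2); (5, Vik, 96, 4); (NULL, Raj, 60, 2); (NULL, Vik, 96, 4)

CROSS JOIN pairs every row of `classes` with every row of `scores`: 3 × 2 = 6 rows.
After projecting and ordering:
a.class_id | b.student | b.score | b.class_id
2 | Raj | 60 | 2
2 | Vik | 96 | 4
5 | Raj | 60 | 2
5 | Vik | 96 | 4
NULL | Raj | 60 | 2
NULL | Vik | 96 | 4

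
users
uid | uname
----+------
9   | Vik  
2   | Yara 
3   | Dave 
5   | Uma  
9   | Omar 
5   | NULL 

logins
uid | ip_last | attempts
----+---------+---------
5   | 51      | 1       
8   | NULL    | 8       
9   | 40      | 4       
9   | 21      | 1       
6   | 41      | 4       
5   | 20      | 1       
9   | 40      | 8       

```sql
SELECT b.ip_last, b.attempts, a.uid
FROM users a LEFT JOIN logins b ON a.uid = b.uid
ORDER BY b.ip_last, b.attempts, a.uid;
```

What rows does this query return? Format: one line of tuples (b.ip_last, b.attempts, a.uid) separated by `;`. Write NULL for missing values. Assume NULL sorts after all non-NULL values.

(20, 1, 5); (20, 1, 5); (21, 1, 9); (21, 1, 9); (40, 4, 9); (40, 4, 9); (40, 8, 9); (40, 8, 9); (51, 1, 5); (51, 1, 5); (NULL, NULL, 2); (NULL, NULL, 3)

LEFT JOIN keeps every row from `users`; unmatched rows get NULL for `logins`'s columns.
Matching on a.uid = b.uid.
- a row (uid=9): matches 3 b row(s) → 3 output row(s).
- a row (uid=2): no match → kept, b columns NULL.
- a row (uid=3): no match → kept, b columns NULL.
- a row (uid=5): matches 2 b row(s) → 2 output row(s).
- a row (uid=9): matches 3 b row(s) → 3 output row(s).
- a row (uid=5): matches 2 b row(s) → 2 output row(s).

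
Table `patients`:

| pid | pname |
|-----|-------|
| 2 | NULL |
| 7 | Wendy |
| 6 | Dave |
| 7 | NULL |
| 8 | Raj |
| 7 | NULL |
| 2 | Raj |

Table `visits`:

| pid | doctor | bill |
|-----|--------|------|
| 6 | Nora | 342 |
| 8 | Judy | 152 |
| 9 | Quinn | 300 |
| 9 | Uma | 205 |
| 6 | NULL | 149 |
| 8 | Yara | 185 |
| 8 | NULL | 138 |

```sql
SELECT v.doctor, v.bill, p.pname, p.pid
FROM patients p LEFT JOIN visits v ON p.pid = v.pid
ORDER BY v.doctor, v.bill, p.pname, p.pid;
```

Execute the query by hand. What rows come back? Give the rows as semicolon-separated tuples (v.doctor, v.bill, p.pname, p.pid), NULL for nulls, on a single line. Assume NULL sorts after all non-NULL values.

(Judy, 152, Raj, 8); (Nora, 342, Dave, 6); (Yara, 185, Raj, 8); (NULL, 138, Raj, 8); (NULL, 149, Dave, 6); (NULL, NULL, Raj, 2); (NULL, NULL, Wendy, 7); (NULL, NULL, NULL, 2); (NULL, NULL, NULL, 7); (NULL, NULL, NULL, 7)

LEFT JOIN keeps every row from `patients`; unmatched rows get NULL for `visits`'s columns.
Matching on p.pid = v.pid.
Matched pairs: 5; unmatched p rows kept: 5.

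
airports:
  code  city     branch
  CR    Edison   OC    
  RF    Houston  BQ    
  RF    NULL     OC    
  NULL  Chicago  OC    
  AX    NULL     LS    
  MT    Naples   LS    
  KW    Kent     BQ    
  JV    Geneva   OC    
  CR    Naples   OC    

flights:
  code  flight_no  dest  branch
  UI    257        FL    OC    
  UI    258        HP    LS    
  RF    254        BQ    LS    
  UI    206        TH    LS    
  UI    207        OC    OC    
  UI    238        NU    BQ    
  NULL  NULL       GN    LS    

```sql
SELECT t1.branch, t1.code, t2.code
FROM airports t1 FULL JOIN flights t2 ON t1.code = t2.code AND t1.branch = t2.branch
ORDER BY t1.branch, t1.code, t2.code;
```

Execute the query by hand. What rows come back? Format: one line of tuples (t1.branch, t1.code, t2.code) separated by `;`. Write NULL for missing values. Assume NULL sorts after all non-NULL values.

FULL OUTER JOIN keeps every row from both sides; unmatched rows get NULL for the other side's columns.
Matching on t1.code = t2.code AND t1.branch = t2.branch. A NULL in a compared column never satisfies the condition.
- t1[0] code=CR, branch=OC → no match; kept with NULLs on the t2 side.
- t1[1] code=RF, branch=BQ → no match; kept with NULLs on the t2 side.
- t1[2] code=RF, branch=OC → no match; kept with NULLs on the t2 side.
- t1[3] code=NULL, branch=OC → no match; kept with NULLs on the t2 side.
- t1[4] code=AX, branch=LS → no match; kept with NULLs on the t2 side.
- t1[5] code=MT, branch=LS → no match; kept with NULLs on the t2 side.
- t1[6] code=KW, branch=BQ → no match; kept with NULLs on the t2 side.
- t1[7] code=JV, branch=OC → no match; kept with NULLs on the t2 side.
- t1[8] code=CR, branch=OC → no match; kept with NULLs on the t2 side.
- 7 t2 row(s) had no t1 match → kept, t1 columns NULL.

(BQ, KW, NULL); (BQ, RF, NULL); (LS, AX, NULL); (LS, MT, NULL); (OC, CR, NULL); (OC, CR, NULL); (OC, JV, NULL); (OC, RF, NULL); (OC, NULL, NULL); (NULL, NULL, RF); (NULL, NULL, UI); (NULL, NULL, UI); (NULL, NULL, UI); (NULL, NULL, UI); (NULL, NULL, UI); (NULL, NULL, NULL)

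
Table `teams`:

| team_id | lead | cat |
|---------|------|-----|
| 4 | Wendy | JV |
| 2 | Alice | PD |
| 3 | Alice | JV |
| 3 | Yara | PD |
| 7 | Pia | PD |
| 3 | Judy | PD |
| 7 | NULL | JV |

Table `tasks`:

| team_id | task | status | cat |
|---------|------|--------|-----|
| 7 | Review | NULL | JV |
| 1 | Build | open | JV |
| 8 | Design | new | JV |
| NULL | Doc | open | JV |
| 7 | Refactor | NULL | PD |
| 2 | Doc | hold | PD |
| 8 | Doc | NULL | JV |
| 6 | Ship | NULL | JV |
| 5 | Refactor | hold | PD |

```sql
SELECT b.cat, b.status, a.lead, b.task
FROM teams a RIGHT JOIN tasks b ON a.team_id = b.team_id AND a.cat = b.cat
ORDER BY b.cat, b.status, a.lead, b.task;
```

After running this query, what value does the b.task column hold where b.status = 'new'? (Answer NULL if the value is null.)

RIGHT JOIN keeps every row from `tasks`; unmatched rows get NULL for `teams`'s columns.
Matching on a.team_id = b.team_id AND a.cat = b.cat. A NULL in a compared column never satisfies the condition.
- a row (team_id=4, cat=JV): no match.
- a row (team_id=2, cat=PD): matches 1 b row(s) → 1 output row(s).
- a row (team_id=3, cat=JV): no match.
- a row (team_id=3, cat=PD): no match.
- a row (team_id=7, cat=PD): matches 1 b row(s) → 1 output row(s).
- a row (team_id=3, cat=PD): no match.
- a row (team_id=7, cat=JV): matches 1 b row(s) → 1 output row(s).
- 6 b row(s) had no a match → kept, a columns NULL.

Design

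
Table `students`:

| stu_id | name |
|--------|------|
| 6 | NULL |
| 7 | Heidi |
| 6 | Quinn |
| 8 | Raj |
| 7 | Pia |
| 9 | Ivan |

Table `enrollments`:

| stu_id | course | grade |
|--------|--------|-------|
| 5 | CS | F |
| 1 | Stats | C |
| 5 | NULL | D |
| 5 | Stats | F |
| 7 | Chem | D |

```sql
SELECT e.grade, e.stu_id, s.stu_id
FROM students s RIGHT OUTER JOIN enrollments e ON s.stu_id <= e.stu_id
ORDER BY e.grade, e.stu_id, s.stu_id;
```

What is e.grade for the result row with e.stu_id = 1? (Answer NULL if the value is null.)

C

RIGHT JOIN keeps every row from `enrollments`; unmatched rows get NULL for `students`'s columns.
Matching on s.stu_id <= e.stu_id.
- stu_id=6: 1 matching e row(s), so 1 row(s) emitted.
- stu_id=7: 1 matching e row(s), so 1 row(s) emitted.
- stu_id=6: 1 matching e row(s), so 1 row(s) emitted.
- stu_id=8: no matching e row.
- stu_id=7: 1 matching e row(s), so 1 row(s) emitted.
- stu_id=9: no matching e row.
- plus 4 unmatched e row(s), each kept with NULL s columns.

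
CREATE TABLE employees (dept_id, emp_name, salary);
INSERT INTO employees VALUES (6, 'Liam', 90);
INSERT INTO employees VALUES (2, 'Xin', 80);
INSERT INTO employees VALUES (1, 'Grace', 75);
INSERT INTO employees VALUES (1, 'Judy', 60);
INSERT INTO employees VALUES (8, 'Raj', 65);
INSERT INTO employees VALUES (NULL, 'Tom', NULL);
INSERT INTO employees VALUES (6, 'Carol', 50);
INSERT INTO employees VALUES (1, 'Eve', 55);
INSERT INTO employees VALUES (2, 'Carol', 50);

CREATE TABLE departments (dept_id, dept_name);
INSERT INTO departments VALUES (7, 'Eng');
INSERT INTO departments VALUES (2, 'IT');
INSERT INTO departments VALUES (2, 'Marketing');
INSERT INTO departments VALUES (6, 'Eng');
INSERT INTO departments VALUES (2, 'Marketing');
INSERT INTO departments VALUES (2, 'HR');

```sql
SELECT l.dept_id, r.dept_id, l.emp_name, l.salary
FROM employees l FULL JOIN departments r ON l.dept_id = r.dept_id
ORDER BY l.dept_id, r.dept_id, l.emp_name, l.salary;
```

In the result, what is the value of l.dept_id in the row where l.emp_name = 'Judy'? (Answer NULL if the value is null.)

FULL OUTER JOIN keeps every row from both sides; unmatched rows get NULL for the other side's columns.
Matching on l.dept_id = r.dept_id. A NULL in a compared column never satisfies the condition.
- dept_id=6: 1 matching r row(s), so 1 row(s) emitted.
- dept_id=2: 4 matching r row(s), so 4 row(s) emitted.
- dept_id=1: no r row matches, row kept with r columns NULL.
- dept_id=1: no r row matches, row kept with r columns NULL.
- dept_id=8: no r row matches, row kept with r columns NULL.
- dept_id=NULL: no r row matches, row kept with r columns NULL.
- dept_id=6: 1 matching r row(s), so 1 row(s) emitted.
- dept_id=1: no r row matches, row kept with r columns NULL.
- dept_id=2: 4 matching r row(s), so 4 row(s) emitted.
- plus 1 unmatched r row(s), each kept with NULL l columns.

1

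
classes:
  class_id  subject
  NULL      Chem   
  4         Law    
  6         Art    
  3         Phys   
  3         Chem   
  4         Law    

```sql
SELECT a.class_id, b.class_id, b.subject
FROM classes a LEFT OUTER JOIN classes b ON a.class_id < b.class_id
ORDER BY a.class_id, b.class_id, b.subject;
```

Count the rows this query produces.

10

LEFT JOIN keeps every row from `classes a`; unmatched rows get NULL for `classes b`'s columns.
Matching on a.class_id < b.class_id. A NULL in a compared column never satisfies the condition.
- a (class_id=NULL) has no partner → padded with NULL.
- a (class_id=4) pairs with 1 row(s) of b.
- a (class_id=6) has no partner → padded with NULL.
- a (class_id=3) pairs with 3 row(s) of b.
- a (class_id=3) pairs with 3 row(s) of b.
- a (class_id=4) pairs with 1 row(s) of b.
Total: 8 matched + 2 padded = 10 rows.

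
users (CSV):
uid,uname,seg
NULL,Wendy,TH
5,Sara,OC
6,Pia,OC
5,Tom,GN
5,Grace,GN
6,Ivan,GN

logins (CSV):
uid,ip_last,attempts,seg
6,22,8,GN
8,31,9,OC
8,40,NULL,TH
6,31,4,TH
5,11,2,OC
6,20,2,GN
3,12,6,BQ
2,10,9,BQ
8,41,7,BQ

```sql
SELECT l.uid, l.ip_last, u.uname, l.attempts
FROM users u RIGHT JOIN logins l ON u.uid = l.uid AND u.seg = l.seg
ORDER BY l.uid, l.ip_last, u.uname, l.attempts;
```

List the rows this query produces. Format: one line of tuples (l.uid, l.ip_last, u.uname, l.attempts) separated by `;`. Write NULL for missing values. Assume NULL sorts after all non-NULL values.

RIGHT JOIN keeps every row from `logins`; unmatched rows get NULL for `users`'s columns.
Matching on u.uid = l.uid AND u.seg = l.seg. A NULL in a compared column never satisfies the condition.
- u (uid=NULL, seg=TH) has no partner in l.
- u (uid=5, seg=OC) pairs with 1 row(s) of l.
- u (uid=6, seg=OC) has no partner in l.
- u (uid=5, seg=GN) has no partner in l.
- u (uid=5, seg=GN) has no partner in l.
- u (uid=6, seg=GN) pairs with 2 row(s) of l.
- plus 6 unmatched l row(s), each kept with NULL u columns.
After projecting and ordering:
l.uid | l.ip_last | u.uname | l.attempts
2 | 10 | NULL | 9
3 | 12 | NULL | 6
5 | 11 | Sara | 2
6 | 20 | Ivan | 2
6 | 22 | Ivan | 8
6 | 31 | NULL | 4
8 | 31 | NULL | 9
8 | 40 | NULL | NULL
8 | 41 | NULL | 7

(2, 10, NULL, 9); (3, 12, NULL, 6); (5, 11, Sara, 2); (6, 20, Ivan, 2); (6, 22, Ivan, 8); (6, 31, NULL, 4); (8, 31, NULL, 9); (8, 40, NULL, NULL); (8, 41, NULL, 7)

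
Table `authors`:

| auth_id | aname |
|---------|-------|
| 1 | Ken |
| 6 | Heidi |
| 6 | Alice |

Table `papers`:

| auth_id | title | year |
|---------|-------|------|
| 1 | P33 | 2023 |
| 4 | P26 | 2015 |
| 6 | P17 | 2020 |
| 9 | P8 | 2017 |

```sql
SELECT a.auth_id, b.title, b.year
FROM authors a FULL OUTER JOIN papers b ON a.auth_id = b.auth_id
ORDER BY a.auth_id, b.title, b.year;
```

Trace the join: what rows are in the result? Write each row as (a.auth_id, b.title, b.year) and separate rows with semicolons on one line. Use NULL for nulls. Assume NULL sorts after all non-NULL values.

(1, P33, 2023); (6, P17, 2020); (6, P17, 2020); (NULL, P26, 2015); (NULL, P8, 2017)

FULL OUTER JOIN keeps every row from both sides; unmatched rows get NULL for the other side's columns.
Matching on a.auth_id = b.auth_id.
Matched pairs: 3; unmatched a rows kept: 0; unmatched b rows kept: 2.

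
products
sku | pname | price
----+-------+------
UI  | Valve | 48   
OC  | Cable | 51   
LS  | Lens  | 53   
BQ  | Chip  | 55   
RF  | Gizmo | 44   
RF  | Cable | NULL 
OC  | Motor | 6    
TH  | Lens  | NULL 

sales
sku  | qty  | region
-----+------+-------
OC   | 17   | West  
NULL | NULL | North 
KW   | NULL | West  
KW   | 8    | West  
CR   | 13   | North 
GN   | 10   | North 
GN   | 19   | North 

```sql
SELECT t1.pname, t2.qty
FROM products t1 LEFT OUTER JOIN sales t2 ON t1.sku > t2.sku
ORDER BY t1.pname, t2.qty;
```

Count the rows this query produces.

40

LEFT JOIN keeps every row from `products`; unmatched rows get NULL for `sales`'s columns.
Matching on t1.sku > t2.sku. A NULL in a compared column never satisfies the condition.
- t1[0] sku=UI → 6 match(es) in t2 → 6 row(s).
- t1[1] sku=OC → 5 match(es) in t2 → 5 row(s).
- t1[2] sku=LS → 5 match(es) in t2 → 5 row(s).
- t1[3] sku=BQ → no match; kept with NULLs on the t2 side.
- t1[4] sku=RF → 6 match(es) in t2 → 6 row(s).
- t1[5] sku=RF → 6 match(es) in t2 → 6 row(s).
- t1[6] sku=OC → 5 match(es) in t2 → 5 row(s).
- t1[7] sku=TH → 6 match(es) in t2 → 6 row(s).
Total: 39 matched + 1 padded = 40 rows.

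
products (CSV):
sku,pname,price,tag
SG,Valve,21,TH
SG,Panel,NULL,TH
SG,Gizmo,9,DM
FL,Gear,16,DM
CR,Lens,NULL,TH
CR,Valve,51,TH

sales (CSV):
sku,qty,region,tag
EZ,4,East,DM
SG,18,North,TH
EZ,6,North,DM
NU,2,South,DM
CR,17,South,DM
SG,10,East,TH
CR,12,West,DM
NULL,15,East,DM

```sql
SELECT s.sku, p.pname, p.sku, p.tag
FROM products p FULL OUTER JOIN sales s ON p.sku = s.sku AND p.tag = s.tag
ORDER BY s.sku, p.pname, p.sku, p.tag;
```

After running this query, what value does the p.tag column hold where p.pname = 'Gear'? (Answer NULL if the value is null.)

DM

FULL OUTER JOIN keeps every row from both sides; unmatched rows get NULL for the other side's columns.
Matching on p.sku = s.sku AND p.tag = s.tag. A NULL in a compared column never satisfies the condition.
Matched pairs: 4; unmatched p rows kept: 4; unmatched s rows kept: 6.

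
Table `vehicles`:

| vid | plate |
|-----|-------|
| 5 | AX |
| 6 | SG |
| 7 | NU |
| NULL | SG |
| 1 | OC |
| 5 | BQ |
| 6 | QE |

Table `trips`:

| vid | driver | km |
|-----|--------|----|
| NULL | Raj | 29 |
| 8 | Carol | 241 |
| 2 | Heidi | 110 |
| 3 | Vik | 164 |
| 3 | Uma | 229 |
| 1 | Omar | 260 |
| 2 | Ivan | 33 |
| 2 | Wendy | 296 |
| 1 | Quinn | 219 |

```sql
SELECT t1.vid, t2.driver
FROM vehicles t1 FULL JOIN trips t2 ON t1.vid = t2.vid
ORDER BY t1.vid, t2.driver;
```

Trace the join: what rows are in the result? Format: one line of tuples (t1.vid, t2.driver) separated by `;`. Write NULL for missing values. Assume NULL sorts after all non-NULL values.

(1, Omar); (1, Quinn); (5, NULL); (5, NULL); (6, NULL); (6, NULL); (7, NULL); (NULL, Carol); (NULL, Heidi); (NULL, Ivan); (NULL, Raj); (NULL, Uma); (NULL, Vik); (NULL, Wendy); (NULL, NULL)

FULL OUTER JOIN keeps every row from both sides; unmatched rows get NULL for the other side's columns.
Matching on t1.vid = t2.vid. A NULL in a compared column never satisfies the condition.
- t1[0] vid=5 → no match; kept with NULLs on the t2 side.
- t1[1] vid=6 → no match; kept with NULLs on the t2 side.
- t1[2] vid=7 → no match; kept with NULLs on the t2 side.
- t1[3] vid=NULL → no match; kept with NULLs on the t2 side.
- t1[4] vid=1 → 2 match(es) in t2 → 2 row(s).
- t1[5] vid=5 → no match; kept with NULLs on the t2 side.
- t1[6] vid=6 → no match; kept with NULLs on the t2 side.
- 7 t2 row(s) had no t1 match → kept, t1 columns NULL.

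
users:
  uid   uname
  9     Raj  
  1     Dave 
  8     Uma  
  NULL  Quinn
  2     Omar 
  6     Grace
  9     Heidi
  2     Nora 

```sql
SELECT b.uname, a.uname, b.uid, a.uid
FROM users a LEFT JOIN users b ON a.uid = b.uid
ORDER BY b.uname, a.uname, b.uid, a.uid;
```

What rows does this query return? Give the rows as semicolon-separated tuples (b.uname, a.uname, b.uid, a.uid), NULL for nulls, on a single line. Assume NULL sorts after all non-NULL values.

LEFT JOIN keeps every row from `users a`; unmatched rows get NULL for `users b`'s columns.
Matching on a.uid = b.uid. A NULL in a compared column never satisfies the condition.
- a (uid=9) pairs with 2 row(s) of b.
- a (uid=1) pairs with 1 row(s) of b.
- a (uid=8) pairs with 1 row(s) of b.
- a (uid=NULL) has no partner → padded with NULL.
- a (uid=2) pairs with 2 row(s) of b.
- a (uid=6) pairs with 1 row(s) of b.
- a (uid=9) pairs with 2 row(s) of b.
- a (uid=2) pairs with 2 row(s) of b.

(Dave, Dave, 1, 1); (Grace, Grace, 6, 6); (Heidi, Heidi, 9, 9); (Heidi, Raj, 9, 9); (Nora, Nora, 2, 2); (Nora, Omar, 2, 2); (Omar, Nora, 2, 2); (Omar, Omar, 2, 2); (Raj, Heidi, 9, 9); (Raj, Raj, 9, 9); (Uma, Uma, 8, 8); (NULL, Quinn, NULL, NULL)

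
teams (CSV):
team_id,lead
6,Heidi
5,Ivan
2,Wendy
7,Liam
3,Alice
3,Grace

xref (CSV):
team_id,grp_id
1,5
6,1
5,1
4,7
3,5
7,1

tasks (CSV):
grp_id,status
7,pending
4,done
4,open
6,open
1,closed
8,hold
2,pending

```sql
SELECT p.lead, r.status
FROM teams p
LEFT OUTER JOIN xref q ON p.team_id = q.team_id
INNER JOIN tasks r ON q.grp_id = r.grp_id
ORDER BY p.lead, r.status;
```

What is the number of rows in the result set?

Step 1 — p LEFT JOIN q on team_id → 6 row(s).
Then INNER JOIN `tasks r` on grp_id: keep only rows whose q.grp_id appears in r.
Result: 3 row(s).

3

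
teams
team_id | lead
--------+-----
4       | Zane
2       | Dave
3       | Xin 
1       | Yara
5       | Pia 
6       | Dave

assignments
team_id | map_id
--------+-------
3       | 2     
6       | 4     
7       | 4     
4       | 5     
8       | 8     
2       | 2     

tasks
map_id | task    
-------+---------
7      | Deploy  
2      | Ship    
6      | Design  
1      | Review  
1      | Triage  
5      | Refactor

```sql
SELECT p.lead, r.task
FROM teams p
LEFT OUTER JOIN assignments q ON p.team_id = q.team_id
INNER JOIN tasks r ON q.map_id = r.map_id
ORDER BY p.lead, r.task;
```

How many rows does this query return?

3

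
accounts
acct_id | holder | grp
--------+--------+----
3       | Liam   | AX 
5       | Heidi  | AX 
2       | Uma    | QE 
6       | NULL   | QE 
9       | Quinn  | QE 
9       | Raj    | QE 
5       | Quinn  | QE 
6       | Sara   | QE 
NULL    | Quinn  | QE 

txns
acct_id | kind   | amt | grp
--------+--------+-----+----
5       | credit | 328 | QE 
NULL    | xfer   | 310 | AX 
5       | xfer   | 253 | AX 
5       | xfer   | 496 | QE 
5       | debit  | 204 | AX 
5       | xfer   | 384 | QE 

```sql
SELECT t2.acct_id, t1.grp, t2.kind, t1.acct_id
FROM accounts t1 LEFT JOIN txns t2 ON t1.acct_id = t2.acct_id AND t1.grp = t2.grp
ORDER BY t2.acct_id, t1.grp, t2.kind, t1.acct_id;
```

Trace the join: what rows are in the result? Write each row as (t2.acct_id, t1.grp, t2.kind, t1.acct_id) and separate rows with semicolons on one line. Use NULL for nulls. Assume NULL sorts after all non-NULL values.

(5, AX, debit, 5); (5, AX, xfer, 5); (5, QE, credit, 5); (5, QE, xfer, 5); (5, QE, xfer, 5); (NULL, AX, NULL, 3); (NULL, QE, NULL, 2); (NULL, QE, NULL, 6); (NULL, QE, NULL, 6); (NULL, QE, NULL, 9); (NULL, QE, NULL, 9); (NULL, QE, NULL, NULL)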